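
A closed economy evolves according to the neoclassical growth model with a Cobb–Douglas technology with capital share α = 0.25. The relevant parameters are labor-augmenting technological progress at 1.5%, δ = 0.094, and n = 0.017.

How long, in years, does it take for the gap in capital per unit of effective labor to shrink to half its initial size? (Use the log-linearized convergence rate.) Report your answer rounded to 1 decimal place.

Near the steady state the convergence rate is λ = (1 − α)(n + g + δ).
λ = (1 − 0.25) × 0.126 = 0.75 × 0.126 = 0.0945
Half-life = ln 2 / λ = 0.6931 / 0.0945 ≈ 7.33 years

about 7.3 years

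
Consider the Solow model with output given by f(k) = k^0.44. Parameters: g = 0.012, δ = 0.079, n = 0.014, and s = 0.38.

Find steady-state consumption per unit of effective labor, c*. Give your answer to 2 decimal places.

c* = 1.70

At the steady state, Δk = 0, so s·k^α = (n + g + δ)·k.
Dividing both sides by k: k^(1−α) = s / (n + g + δ).
k^0.56 = 0.38 / (0.014 + 0.012 + 0.079) = 0.38 / 0.105 = 3.6190
k* = 3.6190^(1/0.56) ≈ 9.9421
y* = (k*)^α = 9.9421^0.44 ≈ 2.7472
c* = (1 − s)·y* = (1 − 0.38) × 2.7472 ≈ 1.7033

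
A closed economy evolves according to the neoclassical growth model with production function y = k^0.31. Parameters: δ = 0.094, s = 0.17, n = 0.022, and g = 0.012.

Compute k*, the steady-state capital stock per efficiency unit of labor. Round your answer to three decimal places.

Steady state requires s·f(k) = (n + g + δ)·k, i.e. s·k^α = (n + g + δ)·k.
Rearranging, k^(1−α) = s / (n + g + δ).
k^0.69 = 0.17 / (0.022 + 0.012 + 0.094) = 0.17 / 0.128 = 1.3281
k* = 1.3281^(1/0.69) ≈ 1.5087

k* ≈ 1.509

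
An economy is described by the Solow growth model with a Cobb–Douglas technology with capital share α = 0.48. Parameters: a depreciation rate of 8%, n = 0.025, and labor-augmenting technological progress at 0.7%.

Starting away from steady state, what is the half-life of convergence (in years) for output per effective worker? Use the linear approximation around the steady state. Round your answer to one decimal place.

about 11.9 years

Near the steady state the convergence rate is λ = (1 − α)(n + g + δ).
λ = (1 − 0.48) × 0.112 = 0.52 × 0.112 = 0.05824
Half-life = ln 2 / λ = 0.6931 / 0.05824 ≈ 11.90 years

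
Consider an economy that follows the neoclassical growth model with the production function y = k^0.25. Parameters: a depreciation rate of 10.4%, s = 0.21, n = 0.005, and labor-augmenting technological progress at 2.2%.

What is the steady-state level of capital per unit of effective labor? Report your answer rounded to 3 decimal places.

k* ≈ 1.876

In steady state, investment equals break-even investment: s·k^α = (n + g + δ)·k.
Dividing both sides by k: k^(1−α) = s / (n + g + δ).
k^0.75 = 0.21 / (0.005 + 0.022 + 0.104) = 0.21 / 0.131 = 1.6031
k* = 1.6031^(1/0.75) ≈ 1.8762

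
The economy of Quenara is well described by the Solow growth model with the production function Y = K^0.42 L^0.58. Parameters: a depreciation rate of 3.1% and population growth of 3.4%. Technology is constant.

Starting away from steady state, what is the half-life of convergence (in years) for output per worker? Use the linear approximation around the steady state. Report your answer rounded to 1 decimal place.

Near the steady state the convergence rate is λ = (1 − α)(n + δ).
λ = (1 − 0.42) × 0.065 = 0.58 × 0.065 = 0.0377
Half-life = ln 2 / λ = 0.6931 / 0.0377 ≈ 18.38 years

t_½ ≈ 18.4 years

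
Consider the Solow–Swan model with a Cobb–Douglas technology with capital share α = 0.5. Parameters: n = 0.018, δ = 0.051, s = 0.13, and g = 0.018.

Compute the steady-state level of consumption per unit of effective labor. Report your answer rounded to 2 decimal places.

In steady state, investment equals break-even investment: s·k^α = (n + g + δ)·k.
Dividing both sides by k: k^(1−α) = s / (n + g + δ).
k^0.5 = 0.13 / (0.018 + 0.018 + 0.051) = 0.13 / 0.087 = 1.4943
k* = 1.4943^(1/0.5) ≈ 2.2329
y* = (k*)^α = 2.2329^0.5 ≈ 1.4943
c* = (1 − s)·y* = (1 − 0.13) × 1.4943 ≈ 1.3000

c* = 1.30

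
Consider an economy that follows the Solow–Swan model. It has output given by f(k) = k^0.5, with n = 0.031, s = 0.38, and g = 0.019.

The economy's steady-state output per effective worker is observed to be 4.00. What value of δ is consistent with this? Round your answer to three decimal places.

δ ≈ 0.045

In steady state, investment equals break-even investment: s·k^α = (n + g + δ)·k.
Since y* = [s/(n + g + δ)]^(α/(1−α)), we have s/(n + g + δ) = (y*)^((1−α)/α) = 4.00^1 = 4.0000.
Therefore n + g + δ = s / 4.0000 = 0.38 / 4.0000 = 0.0950, so δ = 0.0950 − 0.050 = 0.0450.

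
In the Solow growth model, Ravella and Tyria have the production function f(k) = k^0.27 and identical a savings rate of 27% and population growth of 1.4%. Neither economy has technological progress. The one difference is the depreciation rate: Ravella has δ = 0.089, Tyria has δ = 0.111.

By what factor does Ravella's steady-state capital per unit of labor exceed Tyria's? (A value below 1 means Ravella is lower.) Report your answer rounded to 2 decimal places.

Steady-state k* = [s/(n + δ)]^(1/(1−α)), so the ratio is [ (s_R/(n + δ)_R) / (s_T/(n + δ)_T) ]^1.3699.
s_R/(n + δ)_R = 0.27/0.103 = 2.6214; s_T/(n + δ)_T = 0.27/0.125 = 2.1600.
Ratio = (2.6214/2.1600)^1.3699 = 1.2136^1.3699 ≈ 1.3037

k*_R / k*_T ≈ 1.30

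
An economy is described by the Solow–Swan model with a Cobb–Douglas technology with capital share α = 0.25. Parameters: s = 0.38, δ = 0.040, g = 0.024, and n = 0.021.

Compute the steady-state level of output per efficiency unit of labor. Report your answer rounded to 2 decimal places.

In steady state, investment equals break-even investment: s·k^α = (n + g + δ)·k.
Dividing both sides by k: k^(1−α) = s / (n + g + δ).
k^0.75 = 0.38 / (0.021 + 0.024 + 0.040) = 0.38 / 0.085 = 4.4706
k* = 4.4706^(1/0.75) ≈ 7.3647
y* = (k*)^α = 7.3647^0.25 ≈ 1.6474

y* = 1.65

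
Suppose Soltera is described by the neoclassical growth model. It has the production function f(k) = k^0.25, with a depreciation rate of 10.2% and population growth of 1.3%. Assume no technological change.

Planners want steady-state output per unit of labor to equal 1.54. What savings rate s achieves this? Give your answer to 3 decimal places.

At the steady state, Δk = 0, so s·k^α = (n + δ)·k.
Since y* = [s/(n + δ)]^(α/(1−α)), we have s/(n + δ) = (y*)^((1−α)/α) = 1.54^3 = 3.6523.
Therefore s = 3.6523 × (n + δ) = 3.6523 × 0.115 = 0.4200.

s ≈ 0.420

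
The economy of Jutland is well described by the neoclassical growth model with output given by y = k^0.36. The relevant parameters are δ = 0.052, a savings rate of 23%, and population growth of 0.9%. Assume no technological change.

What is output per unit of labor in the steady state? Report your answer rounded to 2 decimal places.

Steady state requires s·f(k) = (n + δ)·k, i.e. s·k^α = (n + δ)·k.
Dividing both sides by k: k^(1−α) = s / (n + δ).
k^0.64 = 0.23 / (0.009 + 0.052) = 0.23 / 0.061 = 3.7705
k* = 3.7705^(1/0.64) ≈ 7.9547
y* = (k*)^α = 7.9547^0.36 ≈ 2.1097

y* = 2.11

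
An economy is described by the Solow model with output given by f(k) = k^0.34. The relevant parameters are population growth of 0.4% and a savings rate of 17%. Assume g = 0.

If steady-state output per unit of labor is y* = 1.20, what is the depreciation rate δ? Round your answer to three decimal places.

Steady state requires s·f(k) = (n + δ)·k, i.e. s·k^α = (n + δ)·k.
Since y* = [s/(n + δ)]^(α/(1−α)), we have s/(n + δ) = (y*)^((1−α)/α) = 1.20^1.9412 = 1.4246.
Therefore n + δ = s / 1.4246 = 0.17 / 1.4246 = 0.1193, so δ = 0.1193 − 0.004 = 0.1153.

δ ≈ 0.115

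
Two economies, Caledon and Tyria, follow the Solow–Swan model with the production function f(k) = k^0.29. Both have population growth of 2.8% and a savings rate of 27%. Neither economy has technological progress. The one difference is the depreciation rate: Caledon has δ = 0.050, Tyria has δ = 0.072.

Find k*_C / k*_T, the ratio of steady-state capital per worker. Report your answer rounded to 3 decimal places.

Steady-state k* = [s/(n + δ)]^(1/(1−α)), so the ratio is [ (s_C/(n + δ)_C) / (s_T/(n + δ)_T) ]^1.4085.
s_C/(n + δ)_C = 0.27/0.078 = 3.4615; s_T/(n + δ)_T = 0.27/0.100 = 2.7000.
Ratio = (3.4615/2.7000)^1.4085 = 1.2820^1.4085 ≈ 1.4189

ratio ≈ 1.419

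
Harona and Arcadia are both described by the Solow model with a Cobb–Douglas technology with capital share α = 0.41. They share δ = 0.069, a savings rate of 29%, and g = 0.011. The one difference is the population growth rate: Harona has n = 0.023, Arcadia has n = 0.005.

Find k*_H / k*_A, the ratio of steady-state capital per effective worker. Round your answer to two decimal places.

Steady-state k* = [s/(n + g + δ)]^(1/(1−α)), so the ratio is [ (s_H/(n + g + δ)_H) / (s_A/(n + g + δ)_A) ]^1.6949.
s_H/(n + g + δ)_H = 0.29/0.103 = 2.8155; s_A/(n + g + δ)_A = 0.29/0.085 = 3.4118.
Ratio = (2.8155/3.4118)^1.6949 = 0.8252^1.6949 ≈ 0.7221

ratio ≈ 0.72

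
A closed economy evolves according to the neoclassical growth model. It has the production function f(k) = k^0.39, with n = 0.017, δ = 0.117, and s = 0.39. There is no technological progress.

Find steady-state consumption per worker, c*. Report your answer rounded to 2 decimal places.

c* ≈ 1.21

In steady state, investment equals break-even investment: s·k^α = (n + δ)·k.
Rearranging, k^(1−α) = s / (n + δ).
k^0.61 = 0.39 / (0.017 + 0.117) = 0.39 / 0.134 = 2.9104
k* = 2.9104^(1/0.61) ≈ 5.7621
y* = (k*)^α = 5.7621^0.39 ≈ 1.9798
c* = (1 − s)·y* = (1 − 0.39) × 1.9798 ≈ 1.2077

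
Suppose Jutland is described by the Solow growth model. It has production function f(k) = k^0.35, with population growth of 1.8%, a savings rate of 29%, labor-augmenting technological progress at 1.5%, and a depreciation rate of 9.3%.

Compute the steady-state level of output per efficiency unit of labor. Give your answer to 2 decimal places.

At the steady state, Δk = 0, so s·k^α = (n + g + δ)·k.
Rearranging, k^(1−α) = s / (n + g + δ).
k^0.65 = 0.29 / (0.018 + 0.015 + 0.093) = 0.29 / 0.126 = 2.3016
k* = 2.3016^(1/0.65) ≈ 3.6055
y* = (k*)^α = 3.6055^0.35 ≈ 1.5665

y* = 1.57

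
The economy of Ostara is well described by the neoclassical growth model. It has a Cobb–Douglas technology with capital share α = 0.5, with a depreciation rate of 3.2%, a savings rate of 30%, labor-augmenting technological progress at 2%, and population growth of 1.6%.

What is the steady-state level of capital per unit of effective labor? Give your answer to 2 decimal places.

In steady state, investment equals break-even investment: s·k^α = (n + g + δ)·k.
Rearranging, k^(1−α) = s / (n + g + δ).
k^0.5 = 0.30 / (0.016 + 0.020 + 0.032) = 0.30 / 0.068 = 4.4118
k* = 4.4118^(1/0.5) ≈ 19.4640

k* ≈ 19.46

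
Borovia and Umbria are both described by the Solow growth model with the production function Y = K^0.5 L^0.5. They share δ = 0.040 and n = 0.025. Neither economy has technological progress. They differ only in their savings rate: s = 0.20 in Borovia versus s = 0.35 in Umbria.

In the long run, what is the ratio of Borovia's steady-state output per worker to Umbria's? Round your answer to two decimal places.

y*_B / y*_U ≈ 0.57

Steady-state y* = [s/(n + δ)]^(α/(1−α)), so the ratio is [ (s_B/(n + δ)_B) / (s_U/(n + δ)_U) ]^1.
s_B/(n + δ)_B = 0.20/0.065 = 3.0769; s_U/(n + δ)_U = 0.35/0.065 = 5.3846.
Ratio = (3.0769/5.3846)^1 = 0.5714^1 ≈ 0.5714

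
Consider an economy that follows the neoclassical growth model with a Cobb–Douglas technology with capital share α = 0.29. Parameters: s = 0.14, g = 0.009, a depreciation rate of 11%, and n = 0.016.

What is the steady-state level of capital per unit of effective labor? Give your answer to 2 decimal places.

k* = 1.05

At the steady state, Δk = 0, so s·k^α = (n + g + δ)·k.
Dividing both sides by k: k^(1−α) = s / (n + g + δ).
k^0.71 = 0.14 / (0.016 + 0.009 + 0.110) = 0.14 / 0.135 = 1.0370
k* = 1.0370^(1/0.71) ≈ 1.0525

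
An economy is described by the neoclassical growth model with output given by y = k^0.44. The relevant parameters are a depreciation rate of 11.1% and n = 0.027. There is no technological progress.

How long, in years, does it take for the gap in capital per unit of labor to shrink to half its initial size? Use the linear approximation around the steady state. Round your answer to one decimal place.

Near the steady state the convergence rate is λ = (1 − α)(n + δ).
λ = (1 − 0.44) × 0.138 = 0.56 × 0.138 = 0.07728
Half-life = ln 2 / λ = 0.6931 / 0.07728 ≈ 8.97 years

t_½ ≈ 9.0 years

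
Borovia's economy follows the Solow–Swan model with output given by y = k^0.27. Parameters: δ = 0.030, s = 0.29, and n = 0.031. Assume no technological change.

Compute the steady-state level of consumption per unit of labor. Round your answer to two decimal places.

Steady state requires s·f(k) = (n + δ)·k, i.e. s·k^α = (n + δ)·k.
Rearranging, k^(1−α) = s / (n + δ).
k^0.73 = 0.29 / (0.031 + 0.030) = 0.29 / 0.061 = 4.7541
k* = 4.7541^(1/0.73) ≈ 8.4623
y* = (k*)^α = 8.4623^0.27 ≈ 1.7800
c* = (1 − s)·y* = (1 − 0.29) × 1.7800 ≈ 1.2638

c* = 1.26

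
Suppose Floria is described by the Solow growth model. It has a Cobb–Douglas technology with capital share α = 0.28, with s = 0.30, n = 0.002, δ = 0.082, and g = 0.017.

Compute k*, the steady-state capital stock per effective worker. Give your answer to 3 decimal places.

k* = 4.536

At the steady state, Δk = 0, so s·k^α = (n + g + δ)·k.
Rearranging, k^(1−α) = s / (n + g + δ).
k^0.72 = 0.30 / (0.002 + 0.017 + 0.082) = 0.30 / 0.101 = 2.9703
k* = 2.9703^(1/0.72) ≈ 4.5359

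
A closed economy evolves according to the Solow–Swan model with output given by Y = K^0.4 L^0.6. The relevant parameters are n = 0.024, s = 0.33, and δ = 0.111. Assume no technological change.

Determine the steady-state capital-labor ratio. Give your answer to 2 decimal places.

In steady state, investment equals break-even investment: s·k^α = (n + δ)·k.
Rearranging, k^(1−α) = s / (n + δ).
k^0.6 = 0.33 / (0.024 + 0.111) = 0.33 / 0.135 = 2.4444
k* = 2.4444^(1/0.6) ≈ 4.4356

k* = 4.44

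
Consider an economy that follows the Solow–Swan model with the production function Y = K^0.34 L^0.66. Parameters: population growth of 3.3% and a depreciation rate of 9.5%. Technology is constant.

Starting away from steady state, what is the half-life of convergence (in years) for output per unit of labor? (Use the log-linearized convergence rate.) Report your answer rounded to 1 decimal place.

Near the steady state the convergence rate is λ = (1 − α)(n + δ).
λ = (1 − 0.34) × 0.128 = 0.66 × 0.128 = 0.08448
Half-life = ln 2 / λ = 0.6931 / 0.08448 ≈ 8.20 years

half-life ≈ 8.2 years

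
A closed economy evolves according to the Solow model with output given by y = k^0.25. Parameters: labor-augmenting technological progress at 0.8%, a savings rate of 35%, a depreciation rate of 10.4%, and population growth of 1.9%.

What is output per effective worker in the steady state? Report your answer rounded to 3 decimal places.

In steady state, investment equals break-even investment: s·k^α = (n + g + δ)·k.
Dividing both sides by k: k^(1−α) = s / (n + g + δ).
k^0.75 = 0.35 / (0.019 + 0.008 + 0.104) = 0.35 / 0.131 = 2.6718
k* = 2.6718^(1/0.75) ≈ 3.7074
y* = (k*)^α = 3.7074^0.25 ≈ 1.3876

y* = 1.388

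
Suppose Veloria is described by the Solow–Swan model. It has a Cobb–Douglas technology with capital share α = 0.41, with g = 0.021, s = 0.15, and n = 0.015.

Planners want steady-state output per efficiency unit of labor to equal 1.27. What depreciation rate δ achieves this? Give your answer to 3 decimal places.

In steady state, investment equals break-even investment: s·k^α = (n + g + δ)·k.
Since y* = [s/(n + g + δ)]^(α/(1−α)), we have s/(n + g + δ) = (y*)^((1−α)/α) = 1.27^1.439 = 1.4105.
Therefore n + g + δ = s / 1.4105 = 0.15 / 1.4105 = 0.1063, so δ = 0.1063 − 0.036 = 0.0703.

δ ≈ 0.070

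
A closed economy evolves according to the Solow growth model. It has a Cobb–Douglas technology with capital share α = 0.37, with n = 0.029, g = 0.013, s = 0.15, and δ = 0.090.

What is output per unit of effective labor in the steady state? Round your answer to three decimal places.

Steady state requires s·f(k) = (n + g + δ)·k, i.e. s·k^α = (n + g + δ)·k.
Rearranging, k^(1−α) = s / (n + g + δ).
k^0.63 = 0.15 / (0.029 + 0.013 + 0.090) = 0.15 / 0.132 = 1.1364
k* = 1.1364^(1/0.63) ≈ 1.2250
y* = (k*)^α = 1.2250^0.37 ≈ 1.0780

y* = 1.078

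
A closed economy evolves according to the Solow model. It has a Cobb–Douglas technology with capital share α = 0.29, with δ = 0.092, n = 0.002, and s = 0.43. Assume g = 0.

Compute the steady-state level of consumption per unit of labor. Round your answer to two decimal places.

c* ≈ 1.06

At the steady state, Δk = 0, so s·k^α = (n + δ)·k.
Dividing both sides by k: k^(1−α) = s / (n + δ).
k^0.71 = 0.43 / (0.002 + 0.092) = 0.43 / 0.094 = 4.5745
k* = 4.5745^(1/0.71) ≈ 8.5126
y* = (k*)^α = 8.5126^0.29 ≈ 1.8609
c* = (1 − s)·y* = (1 − 0.43) × 1.8609 ≈ 1.0607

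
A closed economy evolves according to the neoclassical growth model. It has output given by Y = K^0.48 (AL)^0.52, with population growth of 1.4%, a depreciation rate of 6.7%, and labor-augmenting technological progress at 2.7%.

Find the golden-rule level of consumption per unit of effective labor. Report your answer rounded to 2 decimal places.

At the golden rule, f'(k) = n + g + δ, so α·k^(α−1) = n + g + δ and k_gold = (α/(n + g + δ))^(1/(1−α)).
k_gold = (0.48/0.108)^(1/0.52) = 4.4444^1.9231 ≈ 17.6120
c_gold = f(k_gold) − (n + g + δ)·k_gold = 3.9627 − 0.108×17.6120 ≈ 2.0606

c_gold ≈ 2.06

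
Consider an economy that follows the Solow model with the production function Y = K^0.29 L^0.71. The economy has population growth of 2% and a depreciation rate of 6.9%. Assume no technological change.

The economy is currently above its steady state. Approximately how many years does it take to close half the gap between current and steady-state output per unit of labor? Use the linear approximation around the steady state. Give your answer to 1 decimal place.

about 11.0 years

Near the steady state the convergence rate is λ = (1 − α)(n + δ).
λ = (1 − 0.29) × 0.089 = 0.71 × 0.089 = 0.06319
Half-life = ln 2 / λ = 0.6931 / 0.06319 ≈ 10.97 years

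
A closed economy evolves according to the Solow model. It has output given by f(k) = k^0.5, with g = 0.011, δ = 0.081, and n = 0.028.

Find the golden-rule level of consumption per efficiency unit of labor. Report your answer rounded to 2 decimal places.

At the golden rule, f'(k) = n + g + δ, so α·k^(α−1) = n + g + δ and k_gold = (α/(n + g + δ))^(1/(1−α)).
k_gold = (0.5/0.120)^(1/0.5) = 4.1667^2 ≈ 17.3614
c_gold = f(k_gold) − (n + g + δ)·k_gold = 4.1667 − 0.120×17.3614 ≈ 2.0833

c_gold ≈ 2.08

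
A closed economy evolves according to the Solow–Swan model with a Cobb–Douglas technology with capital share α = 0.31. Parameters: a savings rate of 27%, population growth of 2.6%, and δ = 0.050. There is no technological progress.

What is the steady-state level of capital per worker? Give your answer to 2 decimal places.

In steady state, investment equals break-even investment: s·k^α = (n + δ)·k.
Rearranging, k^(1−α) = s / (n + δ).
k^0.69 = 0.27 / (0.026 + 0.050) = 0.27 / 0.076 = 3.5526
k* = 3.5526^(1/0.69) ≈ 6.2790

k* = 6.28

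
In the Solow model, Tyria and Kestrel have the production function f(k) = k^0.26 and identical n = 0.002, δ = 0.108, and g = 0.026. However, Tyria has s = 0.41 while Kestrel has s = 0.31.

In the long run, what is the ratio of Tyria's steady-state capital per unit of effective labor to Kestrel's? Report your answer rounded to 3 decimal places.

k*_T / k*_K ≈ 1.459

Steady-state k* = [s/(n + g + δ)]^(1/(1−α)), so the ratio is [ (s_T/(n + g + δ)_T) / (s_K/(n + g + δ)_K) ]^1.3514.
s_T/(n + g + δ)_T = 0.41/0.136 = 3.0147; s_K/(n + g + δ)_K = 0.31/0.136 = 2.2794.
Ratio = (3.0147/2.2794)^1.3514 = 1.3226^1.3514 ≈ 1.4591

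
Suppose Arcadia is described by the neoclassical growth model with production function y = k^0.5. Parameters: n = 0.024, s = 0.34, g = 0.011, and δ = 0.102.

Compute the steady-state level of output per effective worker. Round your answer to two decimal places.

y* ≈ 2.48

At the steady state, Δk = 0, so s·k^α = (n + g + δ)·k.
Rearranging, k^(1−α) = s / (n + g + δ).
k^0.5 = 0.34 / (0.024 + 0.011 + 0.102) = 0.34 / 0.137 = 2.4818
k* = 2.4818^(1/0.5) ≈ 6.1593
y* = (k*)^α = 6.1593^0.5 ≈ 2.4818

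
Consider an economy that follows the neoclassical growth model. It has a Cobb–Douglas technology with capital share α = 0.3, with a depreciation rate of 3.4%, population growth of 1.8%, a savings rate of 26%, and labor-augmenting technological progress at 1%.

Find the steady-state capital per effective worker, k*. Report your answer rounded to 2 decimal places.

k* = 7.75

Steady state requires s·f(k) = (n + g + δ)·k, i.e. s·k^α = (n + g + δ)·k.
Dividing both sides by k: k^(1−α) = s / (n + g + δ).
k^0.7 = 0.26 / (0.018 + 0.010 + 0.034) = 0.26 / 0.062 = 4.1935
k* = 4.1935^(1/0.7) ≈ 7.7517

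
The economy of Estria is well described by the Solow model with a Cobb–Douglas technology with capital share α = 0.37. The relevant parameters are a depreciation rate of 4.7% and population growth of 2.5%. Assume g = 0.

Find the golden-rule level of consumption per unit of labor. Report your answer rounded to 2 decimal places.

At the golden rule, f'(k) = n + δ, so α·k^(α−1) = n + δ and k_gold = (α/(n + δ))^(1/(1−α)).
k_gold = (0.37/0.072)^(1/0.63) = 5.1389^1.5873 ≈ 13.4389
c_gold = f(k_gold) − (n + δ)·k_gold = 2.6151 − 0.072×13.4389 ≈ 1.6475

c_gold ≈ 1.65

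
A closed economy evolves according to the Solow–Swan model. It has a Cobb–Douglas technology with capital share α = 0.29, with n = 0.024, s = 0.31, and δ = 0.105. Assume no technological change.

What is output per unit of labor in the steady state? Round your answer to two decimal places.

y* ≈ 1.43

Steady state requires s·f(k) = (n + δ)·k, i.e. s·k^α = (n + δ)·k.
Dividing both sides by k: k^(1−α) = s / (n + δ).
k^0.71 = 0.31 / (0.024 + 0.105) = 0.31 / 0.129 = 2.4031
k* = 2.4031^(1/0.71) ≈ 3.4379
y* = (k*)^α = 3.4379^0.29 ≈ 1.4306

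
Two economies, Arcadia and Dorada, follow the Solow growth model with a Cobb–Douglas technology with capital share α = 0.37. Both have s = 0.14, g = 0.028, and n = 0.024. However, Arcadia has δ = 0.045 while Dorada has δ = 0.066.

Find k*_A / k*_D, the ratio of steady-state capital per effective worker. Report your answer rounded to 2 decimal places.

Steady-state k* = [s/(n + g + δ)]^(1/(1−α)), so the ratio is [ (s_A/(n + g + δ)_A) / (s_D/(n + g + δ)_D) ]^1.5873.
s_A/(n + g + δ)_A = 0.14/0.097 = 1.4433; s_D/(n + g + δ)_D = 0.14/0.118 = 1.1864.
Ratio = (1.4433/1.1864)^1.5873 = 1.2165^1.5873 ≈ 1.3649

ratio ≈ 1.36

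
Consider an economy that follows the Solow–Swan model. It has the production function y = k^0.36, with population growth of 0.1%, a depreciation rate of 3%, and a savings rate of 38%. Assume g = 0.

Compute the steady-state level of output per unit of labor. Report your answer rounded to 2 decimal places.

At the steady state, Δk = 0, so s·k^α = (n + δ)·k.
Rearranging, k^(1−α) = s / (n + δ).
k^0.64 = 0.38 / (0.001 + 0.030) = 0.38 / 0.031 = 12.2581
k* = 12.2581^(1/0.64) ≈ 50.1951
y* = (k*)^α = 50.1951^0.36 ≈ 4.0949

y* ≈ 4.09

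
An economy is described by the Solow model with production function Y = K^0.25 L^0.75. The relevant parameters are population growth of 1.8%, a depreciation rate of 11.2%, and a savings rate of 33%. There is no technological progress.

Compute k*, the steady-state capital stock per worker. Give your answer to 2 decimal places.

k* = 3.46

At the steady state, Δk = 0, so s·k^α = (n + δ)·k.
Rearranging, k^(1−α) = s / (n + δ).
k^0.75 = 0.33 / (0.018 + 0.112) = 0.33 / 0.130 = 2.5385
k* = 2.5385^(1/0.75) ≈ 3.4629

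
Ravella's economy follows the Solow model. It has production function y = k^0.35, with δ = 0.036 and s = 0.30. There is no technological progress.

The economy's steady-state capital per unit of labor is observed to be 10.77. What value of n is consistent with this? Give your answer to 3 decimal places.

n ≈ 0.028

Steady state requires s·f(k) = (n + δ)·k, i.e. s·k^α = (n + δ)·k.
So s / (n + δ) = (k*)^(1−α) = 10.77^0.65 = 4.6875.
Therefore n + δ = s / 4.6875 = 0.30 / 4.6875 = 0.0640, so n = 0.0640 − 0.036 = 0.0280.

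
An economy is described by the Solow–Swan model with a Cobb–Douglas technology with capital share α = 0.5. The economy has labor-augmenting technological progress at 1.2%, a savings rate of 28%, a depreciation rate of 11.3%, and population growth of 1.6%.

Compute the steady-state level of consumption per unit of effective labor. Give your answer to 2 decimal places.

Steady state requires s·f(k) = (n + g + δ)·k, i.e. s·k^α = (n + g + δ)·k.
Dividing both sides by k: k^(1−α) = s / (n + g + δ).
k^0.5 = 0.28 / (0.016 + 0.012 + 0.113) = 0.28 / 0.141 = 1.9858
k* = 1.9858^(1/0.5) ≈ 3.9434
y* = (k*)^α = 3.9434^0.5 ≈ 1.9858
c* = (1 − s)·y* = (1 − 0.28) × 1.9858 ≈ 1.4298

c* ≈ 1.43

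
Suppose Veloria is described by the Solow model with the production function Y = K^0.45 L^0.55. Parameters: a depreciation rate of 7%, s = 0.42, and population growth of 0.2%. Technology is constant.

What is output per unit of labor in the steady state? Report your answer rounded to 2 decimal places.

y* ≈ 4.23

Steady state requires s·f(k) = (n + δ)·k, i.e. s·k^α = (n + δ)·k.
Dividing both sides by k: k^(1−α) = s / (n + δ).
k^0.55 = 0.42 / (0.002 + 0.070) = 0.42 / 0.072 = 5.8333
k* = 5.8333^(1/0.55) ≈ 24.6929
y* = (k*)^α = 24.6929^0.45 ≈ 4.2331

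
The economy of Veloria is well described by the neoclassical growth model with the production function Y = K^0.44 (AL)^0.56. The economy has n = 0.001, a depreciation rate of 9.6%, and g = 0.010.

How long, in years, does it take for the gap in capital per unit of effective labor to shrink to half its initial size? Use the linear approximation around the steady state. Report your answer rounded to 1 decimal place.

Near the steady state the convergence rate is λ = (1 − α)(n + g + δ).
λ = (1 − 0.44) × 0.107 = 0.56 × 0.107 = 0.05992
Half-life = ln 2 / λ = 0.6931 / 0.05992 ≈ 11.57 years

t_½ ≈ 11.6 years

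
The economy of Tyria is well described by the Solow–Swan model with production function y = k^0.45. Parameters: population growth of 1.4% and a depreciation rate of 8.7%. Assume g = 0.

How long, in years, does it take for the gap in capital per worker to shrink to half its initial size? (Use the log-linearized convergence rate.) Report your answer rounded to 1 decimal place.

Near the steady state the convergence rate is λ = (1 − α)(n + δ).
λ = (1 − 0.45) × 0.101 = 0.55 × 0.101 = 0.05555
Half-life = ln 2 / λ = 0.6931 / 0.05555 ≈ 12.48 years

about 12.5 years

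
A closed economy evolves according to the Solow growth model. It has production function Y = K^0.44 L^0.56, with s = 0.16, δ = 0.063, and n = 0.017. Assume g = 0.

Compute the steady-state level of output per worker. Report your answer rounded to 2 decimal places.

y* ≈ 1.72

At the steady state, Δk = 0, so s·k^α = (n + δ)·k.
Dividing both sides by k: k^(1−α) = s / (n + δ).
k^0.56 = 0.16 / (0.017 + 0.063) = 0.16 / 0.080 = 2.0000
k* = 2.0000^(1/0.56) ≈ 3.4479
y* = (k*)^α = 3.4479^0.44 ≈ 1.7239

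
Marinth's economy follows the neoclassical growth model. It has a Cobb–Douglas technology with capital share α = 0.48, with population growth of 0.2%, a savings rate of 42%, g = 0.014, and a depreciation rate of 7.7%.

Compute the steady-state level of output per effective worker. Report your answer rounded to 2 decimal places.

Steady state requires s·f(k) = (n + g + δ)·k, i.e. s·k^α = (n + g + δ)·k.
Rearranging, k^(1−α) = s / (n + g + δ).
k^0.52 = 0.42 / (0.002 + 0.014 + 0.077) = 0.42 / 0.093 = 4.5161
k* = 4.5161^(1/0.52) ≈ 18.1619
y* = (k*)^α = 18.1619^0.48 ≈ 4.0216

y* ≈ 4.02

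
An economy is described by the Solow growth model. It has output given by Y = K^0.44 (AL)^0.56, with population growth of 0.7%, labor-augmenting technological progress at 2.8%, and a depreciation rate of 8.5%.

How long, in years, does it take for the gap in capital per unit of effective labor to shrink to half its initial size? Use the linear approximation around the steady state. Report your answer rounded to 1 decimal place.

Near the steady state the convergence rate is λ = (1 − α)(n + g + δ).
λ = (1 − 0.44) × 0.120 = 0.56 × 0.120 = 0.0672
Half-life = ln 2 / λ = 0.6931 / 0.0672 ≈ 10.31 years

half-life ≈ 10.3 years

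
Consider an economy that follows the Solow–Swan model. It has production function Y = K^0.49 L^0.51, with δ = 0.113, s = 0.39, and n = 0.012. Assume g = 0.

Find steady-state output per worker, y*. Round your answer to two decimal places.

At the steady state, Δk = 0, so s·k^α = (n + δ)·k.
Dividing both sides by k: k^(1−α) = s / (n + δ).
k^0.51 = 0.39 / (0.012 + 0.113) = 0.39 / 0.125 = 3.1200
k* = 3.1200^(1/0.51) ≈ 9.3096
y* = (k*)^α = 9.3096^0.49 ≈ 2.9838

y* = 2.98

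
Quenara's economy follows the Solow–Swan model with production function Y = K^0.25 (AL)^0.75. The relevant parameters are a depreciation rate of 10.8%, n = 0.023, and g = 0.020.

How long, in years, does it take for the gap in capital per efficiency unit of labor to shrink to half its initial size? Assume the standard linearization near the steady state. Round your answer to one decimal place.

Near the steady state the convergence rate is λ = (1 − α)(n + g + δ).
λ = (1 − 0.25) × 0.151 = 0.75 × 0.151 = 0.11325
Half-life = ln 2 / λ = 0.6931 / 0.11325 ≈ 6.12 years

half-life ≈ 6.1 years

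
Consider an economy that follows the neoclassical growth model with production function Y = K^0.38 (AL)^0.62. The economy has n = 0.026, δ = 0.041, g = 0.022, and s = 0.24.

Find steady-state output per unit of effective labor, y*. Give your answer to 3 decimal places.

In steady state, investment equals break-even investment: s·k^α = (n + g + δ)·k.
Rearranging, k^(1−α) = s / (n + g + δ).
k^0.62 = 0.24 / (0.026 + 0.022 + 0.041) = 0.24 / 0.089 = 2.6966
k* = 2.6966^(1/0.62) ≈ 4.9530
y* = (k*)^α = 4.9530^0.38 ≈ 1.8367

y* = 1.837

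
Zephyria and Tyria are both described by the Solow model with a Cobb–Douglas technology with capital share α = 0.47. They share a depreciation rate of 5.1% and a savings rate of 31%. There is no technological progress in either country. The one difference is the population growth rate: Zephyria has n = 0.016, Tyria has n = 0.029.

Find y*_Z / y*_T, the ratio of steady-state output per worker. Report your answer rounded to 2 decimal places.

Steady-state y* = [s/(n + δ)]^(α/(1−α)), so the ratio is [ (s_Z/(n + δ)_Z) / (s_T/(n + δ)_T) ]^0.8868.
s_Z/(n + δ)_Z = 0.31/0.067 = 4.6269; s_T/(n + δ)_T = 0.31/0.080 = 3.8750.
Ratio = (4.6269/3.8750)^0.8868 = 1.1940^0.8868 ≈ 1.1703

y*_Z / y*_T ≈ 1.17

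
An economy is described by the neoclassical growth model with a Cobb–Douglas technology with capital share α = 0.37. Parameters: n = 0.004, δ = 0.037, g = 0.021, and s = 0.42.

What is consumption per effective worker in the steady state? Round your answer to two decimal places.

c* ≈ 1.78

At the steady state, Δk = 0, so s·k^α = (n + g + δ)·k.
Dividing both sides by k: k^(1−α) = s / (n + g + δ).
k^0.63 = 0.42 / (0.004 + 0.021 + 0.037) = 0.42 / 0.062 = 6.7742
k* = 6.7742^(1/0.63) ≈ 20.8364
y* = (k*)^α = 20.8364^0.37 ≈ 3.0758
c* = (1 − s)·y* = (1 − 0.42) × 3.0758 ≈ 1.7840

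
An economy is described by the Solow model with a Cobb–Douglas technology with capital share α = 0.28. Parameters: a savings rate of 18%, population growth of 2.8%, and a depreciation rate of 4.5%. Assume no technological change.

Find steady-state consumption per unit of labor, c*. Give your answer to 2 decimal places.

c* = 1.16

Steady state requires s·f(k) = (n + δ)·k, i.e. s·k^α = (n + δ)·k.
Dividing both sides by k: k^(1−α) = s / (n + δ).
k^0.72 = 0.18 / (0.028 + 0.045) = 0.18 / 0.073 = 2.4658
k* = 2.4658^(1/0.72) ≈ 3.5026
y* = (k*)^α = 3.5026^0.28 ≈ 1.4205
c* = (1 − s)·y* = (1 − 0.18) × 1.4205 ≈ 1.1648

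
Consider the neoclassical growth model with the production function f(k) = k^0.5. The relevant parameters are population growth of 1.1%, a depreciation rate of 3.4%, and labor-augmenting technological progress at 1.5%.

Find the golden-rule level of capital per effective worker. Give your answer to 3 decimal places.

The golden rule sets f'(k) = n + g + δ, i.e. α·k^(α−1) = n + g + δ.
So k^(1−α) = α / (n + g + δ) = 0.5 / 0.060 = 8.3333.
k_gold = 8.3333^(1/0.5) ≈ 69.4439

k_gold ≈ 69.444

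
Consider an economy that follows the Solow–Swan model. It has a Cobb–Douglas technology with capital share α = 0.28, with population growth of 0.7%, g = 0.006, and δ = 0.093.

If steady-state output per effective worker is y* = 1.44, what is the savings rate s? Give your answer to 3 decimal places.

s ≈ 0.271

In steady state, investment equals break-even investment: s·k^α = (n + g + δ)·k.
Since y* = [s/(n + g + δ)]^(α/(1−α)), we have s/(n + g + δ) = (y*)^((1−α)/α) = 1.44^2.5714 = 2.5540.
Therefore s = 2.5540 × (n + g + δ) = 2.5540 × 0.106 = 0.2707.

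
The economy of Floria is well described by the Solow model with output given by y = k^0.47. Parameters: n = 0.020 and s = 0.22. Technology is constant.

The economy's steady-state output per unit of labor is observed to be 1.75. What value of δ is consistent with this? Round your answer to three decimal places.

In steady state, investment equals break-even investment: s·k^α = (n + δ)·k.
Since y* = [s/(n + δ)]^(α/(1−α)), we have s/(n + δ) = (y*)^((1−α)/α) = 1.75^1.1277 = 1.8796.
Therefore n + δ = s / 1.8796 = 0.22 / 1.8796 = 0.1170, so δ = 0.1170 − 0.020 = 0.0970.

δ ≈ 0.097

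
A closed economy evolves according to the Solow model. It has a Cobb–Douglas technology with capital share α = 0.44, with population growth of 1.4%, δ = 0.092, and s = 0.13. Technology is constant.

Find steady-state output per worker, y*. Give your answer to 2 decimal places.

y* ≈ 1.17

Steady state requires s·f(k) = (n + δ)·k, i.e. s·k^α = (n + δ)·k.
Rearranging, k^(1−α) = s / (n + δ).
k^0.56 = 0.13 / (0.014 + 0.092) = 0.13 / 0.106 = 1.2264
k* = 1.2264^(1/0.56) ≈ 1.4397
y* = (k*)^α = 1.4397^0.44 ≈ 1.1739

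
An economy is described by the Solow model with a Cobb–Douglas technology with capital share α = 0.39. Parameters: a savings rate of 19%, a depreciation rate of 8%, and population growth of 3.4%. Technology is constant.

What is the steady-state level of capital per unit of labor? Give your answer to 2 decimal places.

k* = 2.31

Steady state requires s·f(k) = (n + δ)·k, i.e. s·k^α = (n + δ)·k.
Rearranging, k^(1−α) = s / (n + δ).
k^0.61 = 0.19 / (0.034 + 0.080) = 0.19 / 0.114 = 1.6667
k* = 1.6667^(1/0.61) ≈ 2.3105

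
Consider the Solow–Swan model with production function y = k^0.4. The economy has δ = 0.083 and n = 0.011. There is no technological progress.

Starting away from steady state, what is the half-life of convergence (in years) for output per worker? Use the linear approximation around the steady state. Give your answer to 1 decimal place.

Near the steady state the convergence rate is λ = (1 − α)(n + δ).
λ = (1 − 0.4) × 0.094 = 0.6 × 0.094 = 0.0564
Half-life = ln 2 / λ = 0.6931 / 0.0564 ≈ 12.29 years

t_½ ≈ 12.3 years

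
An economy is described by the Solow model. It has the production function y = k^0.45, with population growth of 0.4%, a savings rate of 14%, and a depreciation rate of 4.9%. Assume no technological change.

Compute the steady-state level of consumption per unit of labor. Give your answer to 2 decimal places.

c* = 1.90

At the steady state, Δk = 0, so s·k^α = (n + δ)·k.
Dividing both sides by k: k^(1−α) = s / (n + δ).
k^0.55 = 0.14 / (0.004 + 0.049) = 0.14 / 0.053 = 2.6415
k* = 2.6415^(1/0.55) ≈ 5.8479
y* = (k*)^α = 5.8479^0.45 ≈ 2.2139
c* = (1 − s)·y* = (1 − 0.14) × 2.2139 ≈ 1.9040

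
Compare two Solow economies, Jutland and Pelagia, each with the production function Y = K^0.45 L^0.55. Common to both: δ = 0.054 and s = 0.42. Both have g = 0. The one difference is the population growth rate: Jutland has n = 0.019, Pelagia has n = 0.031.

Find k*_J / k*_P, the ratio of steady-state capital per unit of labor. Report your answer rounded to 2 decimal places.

k*_J / k*_P ≈ 1.32

Steady-state k* = [s/(n + δ)]^(1/(1−α)), so the ratio is [ (s_J/(n + δ)_J) / (s_P/(n + δ)_P) ]^1.8182.
s_J/(n + δ)_J = 0.42/0.073 = 5.7534; s_P/(n + δ)_P = 0.42/0.085 = 4.9412.
Ratio = (5.7534/4.9412)^1.8182 = 1.1644^1.8182 ≈ 1.3188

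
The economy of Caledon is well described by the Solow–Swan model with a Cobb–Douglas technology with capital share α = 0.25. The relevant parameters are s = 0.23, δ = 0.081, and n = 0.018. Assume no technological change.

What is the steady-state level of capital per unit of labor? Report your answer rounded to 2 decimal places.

k* ≈ 3.08

At the steady state, Δk = 0, so s·k^α = (n + δ)·k.
Dividing both sides by k: k^(1−α) = s / (n + δ).
k^0.75 = 0.23 / (0.018 + 0.081) = 0.23 / 0.099 = 2.3232
k* = 2.3232^(1/0.75) ≈ 3.0769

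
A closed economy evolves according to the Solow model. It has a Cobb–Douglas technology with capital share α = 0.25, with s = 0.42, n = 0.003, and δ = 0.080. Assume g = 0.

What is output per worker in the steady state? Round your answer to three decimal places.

y* = 1.717

At the steady state, Δk = 0, so s·k^α = (n + δ)·k.
Dividing both sides by k: k^(1−α) = s / (n + δ).
k^0.75 = 0.42 / (0.003 + 0.080) = 0.42 / 0.083 = 5.0602
k* = 5.0602^(1/0.75) ≈ 8.6874
y* = (k*)^α = 8.6874^0.25 ≈ 1.7168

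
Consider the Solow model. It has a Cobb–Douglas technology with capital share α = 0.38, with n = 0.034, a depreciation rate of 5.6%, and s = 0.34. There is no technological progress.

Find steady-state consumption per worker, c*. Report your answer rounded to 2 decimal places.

c* ≈ 1.49

Steady state requires s·f(k) = (n + δ)·k, i.e. s·k^α = (n + δ)·k.
Dividing both sides by k: k^(1−α) = s / (n + δ).
k^0.62 = 0.34 / (0.034 + 0.056) = 0.34 / 0.090 = 3.7778
k* = 3.7778^(1/0.62) ≈ 8.5316
y* = (k*)^α = 8.5316^0.38 ≈ 2.2584
c* = (1 − s)·y* = (1 − 0.34) × 2.2584 ≈ 1.4905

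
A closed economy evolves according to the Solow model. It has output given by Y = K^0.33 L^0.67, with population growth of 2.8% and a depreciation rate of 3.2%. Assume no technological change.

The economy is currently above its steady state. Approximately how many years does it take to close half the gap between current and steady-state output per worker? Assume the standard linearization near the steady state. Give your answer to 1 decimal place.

Near the steady state the convergence rate is λ = (1 − α)(n + δ).
λ = (1 − 0.33) × 0.060 = 0.67 × 0.060 = 0.0402
Half-life = ln 2 / λ = 0.6931 / 0.0402 ≈ 17.24 years

about 17.2 years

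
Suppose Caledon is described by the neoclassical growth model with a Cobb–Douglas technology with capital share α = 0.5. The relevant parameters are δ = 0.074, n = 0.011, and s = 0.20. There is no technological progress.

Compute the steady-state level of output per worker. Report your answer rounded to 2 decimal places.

At the steady state, Δk = 0, so s·k^α = (n + δ)·k.
Rearranging, k^(1−α) = s / (n + δ).
k^0.5 = 0.20 / (0.011 + 0.074) = 0.20 / 0.085 = 2.3529
k* = 2.3529^(1/0.5) ≈ 5.5361
y* = (k*)^α = 5.5361^0.5 ≈ 2.3529

y* = 2.35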